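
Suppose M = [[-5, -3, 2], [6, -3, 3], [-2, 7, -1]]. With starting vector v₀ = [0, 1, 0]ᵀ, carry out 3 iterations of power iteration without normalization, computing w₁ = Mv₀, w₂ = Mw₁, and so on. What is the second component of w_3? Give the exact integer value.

w1 = Mv₀ = ((-5)·0 + (-3)·1 + 2·0; 6·0 + (-3)·1 + 3·0; (-2)·0 + 7·1 + (-1)·0) = (-3, -3, 7)
w2 = Mw1 = ((-5)·(-3) + (-3)·(-3) + 2·7; 6·(-3) + (-3)·(-3) + 3·7; (-2)·(-3) + 7·(-3) + (-1)·7) = (38, 12, -22)
w3 = Mw2 = (-270, 126, 30)
The requested component of w3 is 126.

126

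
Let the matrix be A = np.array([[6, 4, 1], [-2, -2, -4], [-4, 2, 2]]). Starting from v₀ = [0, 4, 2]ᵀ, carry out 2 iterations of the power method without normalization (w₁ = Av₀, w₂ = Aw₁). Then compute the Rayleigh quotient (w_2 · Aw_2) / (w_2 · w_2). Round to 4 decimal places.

w1 = Av₀ = (18, -16, 12)
w2 = Aw1 = (56, -52, -80)
Aw2 = (48, 312, -488)
w2·Aw2 = 56·48 + (-52)·312 + (-80)·(-488) = 25504; w2·w2 = 56·56 + (-52)·(-52) + (-80)·(-80) = 12240
λ ≈ 25504/12240 = 2.0837

λ ≈ 2.0837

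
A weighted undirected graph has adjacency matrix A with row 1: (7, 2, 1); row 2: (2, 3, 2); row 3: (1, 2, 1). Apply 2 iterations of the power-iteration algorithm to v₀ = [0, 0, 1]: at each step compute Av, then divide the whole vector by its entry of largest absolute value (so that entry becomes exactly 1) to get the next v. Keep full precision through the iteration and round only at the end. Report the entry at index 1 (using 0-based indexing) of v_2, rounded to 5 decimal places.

Av0 = (1.000000, 2.000000, 1.000000); divide by 2.000000 → v1 = (0.500000, 1.000000, 0.500000)
Av1 = (6.000000, 5.000000, 3.000000); divide by 6.000000 → v2 = (1.000000, 0.833333, 0.500000)
Requested entry of v2: 10/12 = 0.83333

0.83333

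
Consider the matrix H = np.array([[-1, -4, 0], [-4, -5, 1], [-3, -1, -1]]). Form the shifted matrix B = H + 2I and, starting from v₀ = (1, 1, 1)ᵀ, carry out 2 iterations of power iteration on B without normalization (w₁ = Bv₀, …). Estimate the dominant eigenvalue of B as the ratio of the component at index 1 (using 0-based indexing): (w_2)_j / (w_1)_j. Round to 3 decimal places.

-4.500

B = H + 2I has rows (1, -4, 0); (-4, -3, 1); (-3, -1, 1)
w1 = Bv₀ = (-3, -6, -3)
w2 = Bw1 = (21, 27, 12)
Ratio: 27/-6 = -4.500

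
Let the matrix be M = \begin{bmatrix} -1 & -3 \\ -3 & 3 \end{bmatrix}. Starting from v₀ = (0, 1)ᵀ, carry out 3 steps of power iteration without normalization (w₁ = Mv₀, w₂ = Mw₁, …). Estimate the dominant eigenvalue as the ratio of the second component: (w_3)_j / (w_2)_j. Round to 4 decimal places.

λ ≈ 4.0000

w1 = Mv₀ = (-3, 3)
w2 = Mw1 = (-6, 18)
w3 = Mw2 = (-48, 72)
Ratio at component: 72 / 18 = 4.0000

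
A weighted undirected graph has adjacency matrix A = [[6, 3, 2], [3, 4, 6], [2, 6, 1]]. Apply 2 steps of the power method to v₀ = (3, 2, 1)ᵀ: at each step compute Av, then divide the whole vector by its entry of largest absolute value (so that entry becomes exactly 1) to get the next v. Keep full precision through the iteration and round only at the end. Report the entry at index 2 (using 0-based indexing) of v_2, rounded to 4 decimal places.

Av0 = (26.00000, 23.00000, 19.00000); divide by 26.00000 → v1 = (1.00000, 0.88462, 0.73077)
Av1 = (10.11538, 10.92308, 8.03846); divide by 10.92308 → v2 = (0.92606, 1.00000, 0.73592)
Requested entry of v2: 209/284 = 0.7359

0.7359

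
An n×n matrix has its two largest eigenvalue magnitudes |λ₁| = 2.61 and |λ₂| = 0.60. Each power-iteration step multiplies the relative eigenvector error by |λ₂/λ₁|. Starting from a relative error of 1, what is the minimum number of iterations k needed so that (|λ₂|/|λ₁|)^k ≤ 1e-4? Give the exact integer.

|λ₂/λ₁| = 0.60/2.61 = 0.22989
Need k ≥ ln(1e-4) / ln(0.22989) = -9.2103 / -1.4702 ≈ 6.265
Smallest integer k satisfying the bound: 7

7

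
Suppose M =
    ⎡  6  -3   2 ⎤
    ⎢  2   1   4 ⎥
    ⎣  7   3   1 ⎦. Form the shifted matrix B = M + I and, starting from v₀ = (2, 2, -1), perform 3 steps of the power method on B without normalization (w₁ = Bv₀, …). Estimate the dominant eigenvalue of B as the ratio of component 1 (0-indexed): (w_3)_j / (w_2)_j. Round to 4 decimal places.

B = M + I has rows (7, -3, 2); (2, 2, 4); (7, 3, 2)
w1 = Bv₀ = (6, 4, 18)
w2 = Bw1 = (66, 92, 90)
w3 = Bw2 = (366, 676, 918)
Ratio: 676/92 = 7.3478

μ ≈ 7.3478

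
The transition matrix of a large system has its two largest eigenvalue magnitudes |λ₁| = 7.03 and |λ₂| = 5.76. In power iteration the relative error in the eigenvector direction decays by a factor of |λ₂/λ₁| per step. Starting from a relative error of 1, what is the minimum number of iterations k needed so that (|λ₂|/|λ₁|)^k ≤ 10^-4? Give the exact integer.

47

|λ₂/λ₁| = 5.76/7.03 = 0.81935
Need k ≥ ln(10^-4) / ln(0.81935) = -9.2103 / -0.1992 ≈ 46.225
Smallest integer k satisfying the bound: 47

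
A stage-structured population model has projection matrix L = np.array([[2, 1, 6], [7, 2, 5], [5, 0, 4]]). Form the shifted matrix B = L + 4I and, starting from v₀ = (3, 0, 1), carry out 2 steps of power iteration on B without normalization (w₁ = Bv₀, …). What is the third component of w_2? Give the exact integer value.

B = L + 4I has rows (6, 1, 6); (7, 6, 5); (5, 0, 8)
w1 = Bv₀ = (6·3 + 1·0 + 6·1; 7·3 + 6·0 + 5·1; 5·3 + 0·0 + 8·1) = (24, 26, 23)
w2 = Bw1 = (6·24 + 1·26 + 6·23; 7·24 + 6·26 + 5·23; 5·24 + 0·26 + 8·23) = (308, 439, 304)
Requested component of w2: 304

304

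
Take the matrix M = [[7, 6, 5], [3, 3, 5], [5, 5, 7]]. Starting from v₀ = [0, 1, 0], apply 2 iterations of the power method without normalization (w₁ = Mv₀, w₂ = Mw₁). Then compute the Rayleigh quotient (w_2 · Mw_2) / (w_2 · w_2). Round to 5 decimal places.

w1 = Mv₀ = (7·0 + 6·1 + 5·0; 3·0 + 3·1 + 5·0; 5·0 + 5·1 + 7·0) = (6, 3, 5)
w2 = Mw1 = (7·6 + 6·3 + 5·5; 3·6 + 3·3 + 5·5; 5·6 + 5·3 + 7·5) = (85, 52, 80)
Mw2 = (1307, 811, 1245)
w2·Mw2 = 85·1307 + 52·811 + 80·1245 = 252867; w2·w2 = 85·85 + 52·52 + 80·80 = 16329
λ ≈ 252867/16329 = 15.48576

15.48576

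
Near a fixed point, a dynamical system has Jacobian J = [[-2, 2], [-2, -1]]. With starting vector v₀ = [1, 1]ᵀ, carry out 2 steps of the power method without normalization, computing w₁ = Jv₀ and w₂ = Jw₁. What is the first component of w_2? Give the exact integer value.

w1 = Jv₀ = ((-2)·1 + 2·1; (-2)·1 + (-1)·1) = (0, -3)
w2 = Jw1 = ((-2)·0 + 2·(-3); (-2)·0 + (-1)·(-3)) = (-6, 3)
The requested component of w2 is -6.

-6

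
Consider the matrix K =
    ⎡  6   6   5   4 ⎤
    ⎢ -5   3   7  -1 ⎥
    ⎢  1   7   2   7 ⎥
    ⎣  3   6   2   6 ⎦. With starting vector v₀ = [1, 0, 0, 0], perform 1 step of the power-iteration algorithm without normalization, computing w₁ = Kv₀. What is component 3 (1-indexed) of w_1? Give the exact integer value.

w1 = Kv₀ = (6·1 + 6·0 + 5·0 + 4·0; (-5)·1 + 3·0 + 7·0 + (-1)·0; 1·1 + 7·0 + 2·0 + 7·0; 3·1 + 6·0 + 2·0 + 6·0) = (6, -5, 1, 3)
The requested component of w1 is 1.

1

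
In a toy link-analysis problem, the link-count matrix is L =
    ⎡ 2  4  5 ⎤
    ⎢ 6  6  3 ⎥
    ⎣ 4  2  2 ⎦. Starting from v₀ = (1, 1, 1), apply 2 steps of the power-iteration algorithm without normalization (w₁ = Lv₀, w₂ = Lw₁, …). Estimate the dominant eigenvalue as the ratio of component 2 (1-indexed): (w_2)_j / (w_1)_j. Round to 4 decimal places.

λ ≈ 12.0000

w1 = Lv₀ = (2·1 + 4·1 + 5·1; 6·1 + 6·1 + 3·1; 4·1 + 2·1 + 2·1) = (11, 15, 8)
w2 = Lw1 = (2·11 + 4·15 + 5·8; 6·11 + 6·15 + 3·8; 4·11 + 2·15 + 2·8) = (122, 180, 90)
Ratio at component: 180 / 15 = 12.0000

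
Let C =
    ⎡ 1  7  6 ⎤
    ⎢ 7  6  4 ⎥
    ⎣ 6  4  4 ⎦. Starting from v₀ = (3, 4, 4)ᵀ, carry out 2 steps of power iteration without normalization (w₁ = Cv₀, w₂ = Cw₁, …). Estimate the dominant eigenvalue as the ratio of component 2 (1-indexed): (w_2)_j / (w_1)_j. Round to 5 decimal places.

w1 = Cv₀ = (55, 61, 50)
w2 = Cw1 = (782, 951, 774)
Ratio at component: 951 / 61 = 15.59016

λ ≈ 15.59016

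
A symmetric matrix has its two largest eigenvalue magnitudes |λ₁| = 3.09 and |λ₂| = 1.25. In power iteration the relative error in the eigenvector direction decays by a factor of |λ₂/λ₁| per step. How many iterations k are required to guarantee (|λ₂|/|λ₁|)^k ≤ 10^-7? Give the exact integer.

18

|λ₂/λ₁| = 1.25/3.09 = 0.40453
Need k ≥ ln(10^-7) / ln(0.40453) = -16.1181 / -0.9050 ≈ 17.810
Smallest integer k satisfying the bound: 18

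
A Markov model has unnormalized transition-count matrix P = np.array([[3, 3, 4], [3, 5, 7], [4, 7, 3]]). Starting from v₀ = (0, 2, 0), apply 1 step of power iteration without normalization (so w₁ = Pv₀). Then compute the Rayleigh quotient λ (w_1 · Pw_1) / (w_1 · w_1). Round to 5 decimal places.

12.61446

w1 = Pv₀ = (6, 10, 14)
Pw1 = (104, 166, 136)
w1·Pw1 = 6·104 + 10·166 + 14·136 = 4188; w1·w1 = 6·6 + 10·10 + 14·14 = 332
λ ≈ 4188/332 = 12.61446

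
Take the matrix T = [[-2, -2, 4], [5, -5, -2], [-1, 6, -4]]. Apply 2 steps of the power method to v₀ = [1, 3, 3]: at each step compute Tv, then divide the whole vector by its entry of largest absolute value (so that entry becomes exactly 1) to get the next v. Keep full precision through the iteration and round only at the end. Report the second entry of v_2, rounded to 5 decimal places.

-0.75000

Tv0 = (4.000000, -16.000000, 5.000000); divide by -16.000000 → v1 = (-0.250000, 1.000000, -0.312500)
Tv1 = (-2.750000, -5.625000, 7.500000); divide by 7.500000 → v2 = (-0.366667, -0.750000, 1.000000)
Requested entry of v2: 90/-120 = -0.75000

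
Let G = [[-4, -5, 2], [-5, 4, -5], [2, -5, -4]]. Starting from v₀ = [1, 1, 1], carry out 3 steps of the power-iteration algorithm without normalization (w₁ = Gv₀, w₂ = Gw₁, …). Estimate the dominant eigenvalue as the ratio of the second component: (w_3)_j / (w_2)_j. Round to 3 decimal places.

w1 = Gv₀ = (-7, -6, -7)
w2 = Gw1 = (44, 46, 44)
w3 = Gw2 = (-318, -256, -318)
Ratio at component: -256 / 46 = -5.565

-5.565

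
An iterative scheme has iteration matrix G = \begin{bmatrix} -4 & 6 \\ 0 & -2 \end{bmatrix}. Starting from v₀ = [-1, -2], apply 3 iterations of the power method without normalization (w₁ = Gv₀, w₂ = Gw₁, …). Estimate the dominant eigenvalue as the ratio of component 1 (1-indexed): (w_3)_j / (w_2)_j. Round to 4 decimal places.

-4.8571

w1 = Gv₀ = ((-4)·(-1) + 6·(-2); 0·(-1) + (-2)·(-2)) = (-8, 4)
w2 = Gw1 = ((-4)·(-8) + 6·4; 0·(-8) + (-2)·4) = (56, -8)
w3 = Gw2 = (-272, 16)
Ratio at component: -272 / 56 = -4.8571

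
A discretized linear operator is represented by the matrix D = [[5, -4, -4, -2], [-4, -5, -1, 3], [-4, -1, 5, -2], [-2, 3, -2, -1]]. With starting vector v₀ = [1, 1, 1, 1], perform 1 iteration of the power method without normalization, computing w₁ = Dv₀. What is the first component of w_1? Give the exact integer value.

w1 = Dv₀ = (-5, -7, -2, -2)
The requested component of w1 is -5.

-5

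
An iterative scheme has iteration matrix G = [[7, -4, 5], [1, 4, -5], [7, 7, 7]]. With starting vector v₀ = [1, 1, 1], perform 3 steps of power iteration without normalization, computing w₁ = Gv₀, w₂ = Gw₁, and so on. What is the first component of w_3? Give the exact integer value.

w1 = Gv₀ = (7·1 + (-4)·1 + 5·1; 1·1 + 4·1 + (-5)·1; 7·1 + 7·1 + 7·1) = (8, 0, 21)
w2 = Gw1 = (7·8 + (-4)·0 + 5·21; 1·8 + 4·0 + (-5)·21; 7·8 + 7·0 + 7·21) = (161, -97, 203)
w3 = Gw2 = (2530, -1242, 1869)
The requested component of w3 is 2530.

2530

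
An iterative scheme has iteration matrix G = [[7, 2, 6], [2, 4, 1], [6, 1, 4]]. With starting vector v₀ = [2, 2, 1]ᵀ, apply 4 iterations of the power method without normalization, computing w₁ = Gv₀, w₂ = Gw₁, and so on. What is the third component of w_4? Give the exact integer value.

w1 = Gv₀ = (7·2 + 2·2 + 6·1; 2·2 + 4·2 + 1·1; 6·2 + 1·2 + 4·1) = (24, 13, 18)
w2 = Gw1 = (7·24 + 2·13 + 6·18; 2·24 + 4·13 + 1·18; 6·24 + 1·13 + 4·18) = (302, 118, 229)
w3 = Gw2 = (3724, 1305, 2846)
w4 = Gw3 = (45754, 15514, 35033)
The requested component of w4 is 35033.

35033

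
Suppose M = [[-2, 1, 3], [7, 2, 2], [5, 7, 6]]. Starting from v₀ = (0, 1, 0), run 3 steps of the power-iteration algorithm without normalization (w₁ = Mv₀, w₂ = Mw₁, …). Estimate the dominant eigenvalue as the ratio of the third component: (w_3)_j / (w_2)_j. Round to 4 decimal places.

10.5902

w1 = Mv₀ = ((-2)·0 + 1·1 + 3·0; 7·0 + 2·1 + 2·0; 5·0 + 7·1 + 6·0) = (1, 2, 7)
w2 = Mw1 = ((-2)·1 + 1·2 + 3·7; 7·1 + 2·2 + 2·7; 5·1 + 7·2 + 6·7) = (21, 25, 61)
w3 = Mw2 = (166, 319, 646)
Ratio at component: 646 / 61 = 10.5902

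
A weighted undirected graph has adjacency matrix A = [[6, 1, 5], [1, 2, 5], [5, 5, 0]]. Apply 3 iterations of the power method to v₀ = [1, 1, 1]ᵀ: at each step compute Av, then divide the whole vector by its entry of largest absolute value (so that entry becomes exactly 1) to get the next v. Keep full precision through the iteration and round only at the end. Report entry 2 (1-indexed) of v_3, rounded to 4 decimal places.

0.5788

Av0 = (12.00000, 8.00000, 10.00000); divide by 12.00000 → v1 = (1.00000, 0.66667, 0.83333)
Av1 = (10.83333, 6.50000, 8.33333); divide by 10.83333 → v2 = (1.00000, 0.60000, 0.76923)
Av2 = (10.44615, 6.04615, 8.00000); divide by 10.44615 → v3 = (1.00000, 0.57879, 0.76583)
Requested entry of v3: 786/1358 = 0.5788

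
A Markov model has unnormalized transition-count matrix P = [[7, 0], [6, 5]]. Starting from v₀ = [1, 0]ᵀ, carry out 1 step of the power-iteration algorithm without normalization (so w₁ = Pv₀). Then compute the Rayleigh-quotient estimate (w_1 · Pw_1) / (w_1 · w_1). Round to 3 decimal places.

9.118

w1 = Pv₀ = (7·1 + 0·0; 6·1 + 5·0) = (7, 6)
Pw1 = (49, 72)
w1·Pw1 = 7·49 + 6·72 = 775; w1·w1 = 7·7 + 6·6 = 85
λ ≈ 775/85 = 9.118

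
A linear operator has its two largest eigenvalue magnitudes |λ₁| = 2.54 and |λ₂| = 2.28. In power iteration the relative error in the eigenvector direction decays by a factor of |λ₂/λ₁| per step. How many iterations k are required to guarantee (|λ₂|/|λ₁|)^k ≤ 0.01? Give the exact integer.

|λ₂/λ₁| = 2.28/2.54 = 0.89764
Need k ≥ ln(0.01) / ln(0.89764) = -4.6052 / -0.1080 ≈ 42.645
Smallest integer k satisfying the bound: 43

43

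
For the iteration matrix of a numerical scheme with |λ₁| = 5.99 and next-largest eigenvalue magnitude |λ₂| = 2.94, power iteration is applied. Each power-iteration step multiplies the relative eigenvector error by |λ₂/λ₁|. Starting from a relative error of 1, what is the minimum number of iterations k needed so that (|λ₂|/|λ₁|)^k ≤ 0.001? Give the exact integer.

10

|λ₂/λ₁| = 2.94/5.99 = 0.49082
Need k ≥ ln(0.001) / ln(0.49082) = -6.9078 / -0.7117 ≈ 9.706
Smallest integer k satisfying the bound: 10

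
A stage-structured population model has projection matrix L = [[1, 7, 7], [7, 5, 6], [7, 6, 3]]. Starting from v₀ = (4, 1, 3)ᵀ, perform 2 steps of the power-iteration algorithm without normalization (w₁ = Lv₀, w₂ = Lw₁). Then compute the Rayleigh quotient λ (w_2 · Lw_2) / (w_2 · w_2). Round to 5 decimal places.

w1 = Lv₀ = (1·4 + 7·1 + 7·3; 7·4 + 5·1 + 6·3; 7·4 + 6·1 + 3·3) = (32, 51, 43)
w2 = Lw1 = (1·32 + 7·51 + 7·43; 7·32 + 5·51 + 6·43; 7·32 + 6·51 + 3·43) = (690, 737, 659)
Lw2 = (10462, 12469, 11229)
w2·Lw2 = 690·10462 + 737·12469 + 659·11229 = 23808344; w2·w2 = 690·690 + 737·737 + 659·659 = 1453550
λ ≈ 23808344/1453550 = 16.37945

16.37945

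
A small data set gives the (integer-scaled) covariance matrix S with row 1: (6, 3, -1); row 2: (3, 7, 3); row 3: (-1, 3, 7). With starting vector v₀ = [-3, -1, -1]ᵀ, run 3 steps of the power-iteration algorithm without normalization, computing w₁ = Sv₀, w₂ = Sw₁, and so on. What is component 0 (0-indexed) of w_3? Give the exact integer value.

w1 = Sv₀ = (6·(-3) + 3·(-1) + (-1)·(-1); 3·(-3) + 7·(-1) + 3·(-1); (-1)·(-3) + 3·(-1) + 7·(-1)) = (-20, -19, -7)
w2 = Sw1 = (6·(-20) + 3·(-19) + (-1)·(-7); 3·(-20) + 7·(-19) + 3·(-7); (-1)·(-20) + 3·(-19) + 7·(-7)) = (-170, -214, -86)
w3 = Sw2 = (-1576, -2266, -1074)
The requested component of w3 is -1576.

-1576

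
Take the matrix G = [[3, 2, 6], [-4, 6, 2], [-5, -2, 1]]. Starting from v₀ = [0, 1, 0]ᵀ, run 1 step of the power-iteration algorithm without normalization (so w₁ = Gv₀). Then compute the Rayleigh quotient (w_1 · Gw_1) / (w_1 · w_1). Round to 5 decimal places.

4.63636

w1 = Gv₀ = (3·0 + 2·1 + 6·0; (-4)·0 + 6·1 + 2·0; (-5)·0 + (-2)·1 + 1·0) = (2, 6, -2)
Gw1 = (6, 24, -24)
w1·Gw1 = 2·6 + 6·24 + (-2)·(-24) = 204; w1·w1 = 2·2 + 6·6 + (-2)·(-2) = 44
λ ≈ 204/44 = 4.63636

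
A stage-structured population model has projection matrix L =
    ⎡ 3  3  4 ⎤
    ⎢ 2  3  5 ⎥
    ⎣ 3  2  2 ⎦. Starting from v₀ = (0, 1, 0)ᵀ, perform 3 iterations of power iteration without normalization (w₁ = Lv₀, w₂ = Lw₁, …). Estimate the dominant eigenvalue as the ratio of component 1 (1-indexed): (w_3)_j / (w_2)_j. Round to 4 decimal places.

8.8077

w1 = Lv₀ = (3·0 + 3·1 + 4·0; 2·0 + 3·1 + 5·0; 3·0 + 2·1 + 2·0) = (3, 3, 2)
w2 = Lw1 = (3·3 + 3·3 + 4·2; 2·3 + 3·3 + 5·2; 3·3 + 2·3 + 2·2) = (26, 25, 19)
w3 = Lw2 = (229, 222, 166)
Ratio at component: 229 / 26 = 8.8077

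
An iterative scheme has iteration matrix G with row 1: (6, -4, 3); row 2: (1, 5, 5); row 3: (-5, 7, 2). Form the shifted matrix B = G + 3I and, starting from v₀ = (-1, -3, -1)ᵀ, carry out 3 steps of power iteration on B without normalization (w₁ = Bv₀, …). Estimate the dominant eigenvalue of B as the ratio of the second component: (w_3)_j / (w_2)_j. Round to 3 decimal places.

μ ≈ 12.400

B = G + 3I has rows (9, -4, 3); (1, 8, 5); (-5, 7, 5)
w1 = Bv₀ = (0, -30, -21)
w2 = Bw1 = (57, -345, -315)
w3 = Bw2 = (948, -4278, -4275)
Ratio: -4278/-345 = 12.400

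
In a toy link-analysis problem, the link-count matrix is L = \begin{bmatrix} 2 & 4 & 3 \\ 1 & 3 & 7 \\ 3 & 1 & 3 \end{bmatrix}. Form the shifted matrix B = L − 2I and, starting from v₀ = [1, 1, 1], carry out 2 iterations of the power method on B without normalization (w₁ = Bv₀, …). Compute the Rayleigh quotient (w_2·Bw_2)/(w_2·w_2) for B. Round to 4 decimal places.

B = L − 2I has rows (0, 4, 3); (1, 1, 7); (3, 1, 1)
w1 = Bv₀ = (0·1 + 4·1 + 3·1; 1·1 + 1·1 + 7·1; 3·1 + 1·1 + 1·1) = (7, 9, 5)
w2 = Bw1 = (0·7 + 4·9 + 3·5; 1·7 + 1·9 + 7·5; 3·7 + 1·9 + 1·5) = (51, 51, 35)
Bw2 = (309, 347, 239)
w2·Bw2 = 41821; w2·w2 = 6427; μ ≈ 41821/6427 = 6.5071

6.5071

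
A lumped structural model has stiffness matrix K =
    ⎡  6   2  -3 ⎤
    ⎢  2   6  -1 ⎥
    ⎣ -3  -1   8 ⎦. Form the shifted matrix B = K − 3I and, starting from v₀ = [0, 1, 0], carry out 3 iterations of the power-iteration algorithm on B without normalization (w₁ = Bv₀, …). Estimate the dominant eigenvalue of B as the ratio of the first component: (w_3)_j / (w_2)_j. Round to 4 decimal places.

7.6667

B = K − 3I has rows (3, 2, -3); (2, 3, -1); (-3, -1, 5)
w1 = Bv₀ = (2, 3, -1)
w2 = Bw1 = (15, 14, -14)
w3 = Bw2 = (115, 86, -129)
Ratio: 115/15 = 7.6667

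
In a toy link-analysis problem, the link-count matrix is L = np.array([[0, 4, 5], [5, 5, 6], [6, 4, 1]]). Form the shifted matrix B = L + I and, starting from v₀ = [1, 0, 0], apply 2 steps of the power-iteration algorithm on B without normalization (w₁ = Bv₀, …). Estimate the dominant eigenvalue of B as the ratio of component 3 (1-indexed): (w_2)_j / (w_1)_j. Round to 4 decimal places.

B = L + I has rows (1, 4, 5); (5, 6, 6); (6, 4, 2)
w1 = Bv₀ = (1, 5, 6)
w2 = Bw1 = (51, 71, 38)
Ratio: 38/6 = 6.3333

6.3333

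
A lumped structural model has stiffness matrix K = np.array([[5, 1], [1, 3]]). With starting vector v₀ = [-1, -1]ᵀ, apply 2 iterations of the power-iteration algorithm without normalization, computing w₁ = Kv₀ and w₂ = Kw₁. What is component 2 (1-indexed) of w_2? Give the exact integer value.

w1 = Kv₀ = (5·(-1) + 1·(-1); 1·(-1) + 3·(-1)) = (-6, -4)
w2 = Kw1 = (5·(-6) + 1·(-4); 1·(-6) + 3·(-4)) = (-34, -18)
The requested component of w2 is -18.

-18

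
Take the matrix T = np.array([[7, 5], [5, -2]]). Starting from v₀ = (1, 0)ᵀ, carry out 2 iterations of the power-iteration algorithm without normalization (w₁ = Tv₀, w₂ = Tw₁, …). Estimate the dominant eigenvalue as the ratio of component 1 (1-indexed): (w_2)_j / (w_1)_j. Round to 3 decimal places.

w1 = Tv₀ = (7, 5)
w2 = Tw1 = (74, 25)
Ratio at component: 74 / 7 = 10.571

λ ≈ 10.571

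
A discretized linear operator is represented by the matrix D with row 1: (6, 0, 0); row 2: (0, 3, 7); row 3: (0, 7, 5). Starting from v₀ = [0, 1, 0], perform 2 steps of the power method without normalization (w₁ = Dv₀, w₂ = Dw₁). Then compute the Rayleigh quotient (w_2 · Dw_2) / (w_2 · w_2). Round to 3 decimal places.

w1 = Dv₀ = (6·0 + 0·1 + 0·0; 0·0 + 3·1 + 7·0; 0·0 + 7·1 + 5·0) = (0, 3, 7)
w2 = Dw1 = (6·0 + 0·3 + 0·7; 0·0 + 3·3 + 7·7; 0·0 + 7·3 + 5·7) = (0, 58, 56)
Dw2 = (0, 566, 686)
w2·Dw2 = 0·0 + 58·566 + 56·686 = 71244; w2·w2 = 0·0 + 58·58 + 56·56 = 6500
λ ≈ 71244/6500 = 10.961

λ ≈ 10.961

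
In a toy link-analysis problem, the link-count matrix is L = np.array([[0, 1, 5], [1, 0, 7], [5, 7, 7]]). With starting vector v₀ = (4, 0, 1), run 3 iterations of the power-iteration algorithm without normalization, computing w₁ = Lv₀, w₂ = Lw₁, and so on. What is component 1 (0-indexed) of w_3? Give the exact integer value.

w1 = Lv₀ = (0·4 + 1·0 + 5·1; 1·4 + 0·0 + 7·1; 5·4 + 7·0 + 7·1) = (5, 11, 27)
w2 = Lw1 = (0·5 + 1·11 + 5·27; 1·5 + 0·11 + 7·27; 5·5 + 7·11 + 7·27) = (146, 194, 291)
w3 = Lw2 = (1649, 2183, 4125)
The requested component of w3 is 2183.

2183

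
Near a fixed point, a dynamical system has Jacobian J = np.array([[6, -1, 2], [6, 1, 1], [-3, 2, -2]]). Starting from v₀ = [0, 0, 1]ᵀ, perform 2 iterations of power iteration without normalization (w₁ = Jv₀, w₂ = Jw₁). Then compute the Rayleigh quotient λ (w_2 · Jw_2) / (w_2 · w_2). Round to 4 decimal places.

w1 = Jv₀ = (6·0 + (-1)·0 + 2·1; 6·0 + 1·0 + 1·1; (-3)·0 + 2·0 + (-2)·1) = (2, 1, -2)
w2 = Jw1 = (6·2 + (-1)·1 + 2·(-2); 6·2 + 1·1 + 1·(-2); (-3)·2 + 2·1 + (-2)·(-2)) = (7, 11, 0)
Jw2 = (31, 53, 1)
w2·Jw2 = 7·31 + 11·53 + 0·1 = 800; w2·w2 = 7·7 + 11·11 + 0·0 = 170
λ ≈ 800/170 = 4.7059

4.7059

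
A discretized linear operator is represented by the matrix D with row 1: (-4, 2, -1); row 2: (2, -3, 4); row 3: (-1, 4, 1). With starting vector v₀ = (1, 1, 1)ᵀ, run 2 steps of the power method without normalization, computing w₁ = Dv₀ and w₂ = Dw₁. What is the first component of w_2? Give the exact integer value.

14

w1 = Dv₀ = ((-4)·1 + 2·1 + (-1)·1; 2·1 + (-3)·1 + 4·1; (-1)·1 + 4·1 + 1·1) = (-3, 3, 4)
w2 = Dw1 = ((-4)·(-3) + 2·3 + (-1)·4; 2·(-3) + (-3)·3 + 4·4; (-1)·(-3) + 4·3 + 1·4) = (14, 1, 19)
The requested component of w2 is 14.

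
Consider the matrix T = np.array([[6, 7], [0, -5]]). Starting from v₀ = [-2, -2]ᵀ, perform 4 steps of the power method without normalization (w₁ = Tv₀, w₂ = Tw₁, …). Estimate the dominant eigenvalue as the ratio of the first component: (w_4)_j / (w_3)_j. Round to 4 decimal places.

w1 = Tv₀ = (-26, 10)
w2 = Tw1 = (-86, -50)
w3 = Tw2 = (-866, 250)
w4 = Tw3 = (-3446, -1250)
Ratio at component: -3446 / -866 = 3.9792

λ ≈ 3.9792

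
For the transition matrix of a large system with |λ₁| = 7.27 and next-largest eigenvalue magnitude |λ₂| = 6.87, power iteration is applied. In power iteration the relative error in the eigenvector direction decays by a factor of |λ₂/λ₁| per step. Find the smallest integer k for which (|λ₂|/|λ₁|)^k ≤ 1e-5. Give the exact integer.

204

|λ₂/λ₁| = 6.87/7.27 = 0.94498
Need k ≥ ln(1e-5) / ln(0.94498) = -11.5129 / -0.0566 ≈ 203.437
Smallest integer k satisfying the bound: 204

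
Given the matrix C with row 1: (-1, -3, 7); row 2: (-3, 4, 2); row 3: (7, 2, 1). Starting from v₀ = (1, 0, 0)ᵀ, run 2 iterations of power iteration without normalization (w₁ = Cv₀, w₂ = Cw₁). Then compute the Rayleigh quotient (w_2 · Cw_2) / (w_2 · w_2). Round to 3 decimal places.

-2.877

w1 = Cv₀ = (-1, -3, 7)
w2 = Cw1 = (59, 5, -6)
Cw2 = (-116, -169, 417)
w2·Cw2 = 59·(-116) + 5·(-169) + (-6)·417 = -10191; w2·w2 = 59·59 + 5·5 + (-6)·(-6) = 3542
λ ≈ -10191/3542 = -2.877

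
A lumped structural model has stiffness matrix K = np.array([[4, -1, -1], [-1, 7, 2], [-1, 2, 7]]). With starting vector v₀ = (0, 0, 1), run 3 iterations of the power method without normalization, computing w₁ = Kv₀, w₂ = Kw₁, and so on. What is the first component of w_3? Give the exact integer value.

w1 = Kv₀ = (4·0 + (-1)·0 + (-1)·1; (-1)·0 + 7·0 + 2·1; (-1)·0 + 2·0 + 7·1) = (-1, 2, 7)
w2 = Kw1 = (4·(-1) + (-1)·2 + (-1)·7; (-1)·(-1) + 7·2 + 2·7; (-1)·(-1) + 2·2 + 7·7) = (-13, 29, 54)
w3 = Kw2 = (-135, 324, 449)
The requested component of w3 is -135.

-135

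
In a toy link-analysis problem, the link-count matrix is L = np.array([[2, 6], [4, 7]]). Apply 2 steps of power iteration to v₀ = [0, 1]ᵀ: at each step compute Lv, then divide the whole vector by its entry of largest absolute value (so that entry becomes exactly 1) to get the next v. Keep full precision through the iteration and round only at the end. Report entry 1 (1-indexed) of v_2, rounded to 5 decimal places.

Lv0 = (6.000000, 7.000000); divide by 7.000000 → v1 = (0.857143, 1.000000)
Lv1 = (7.714286, 10.428571); divide by 10.428571 → v2 = (0.739726, 1.000000)
Requested entry of v2: 54/73 = 0.73973

0.73973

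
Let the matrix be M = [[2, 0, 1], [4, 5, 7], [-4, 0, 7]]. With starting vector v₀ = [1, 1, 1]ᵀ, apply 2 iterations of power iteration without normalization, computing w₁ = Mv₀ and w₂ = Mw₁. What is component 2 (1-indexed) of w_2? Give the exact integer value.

w1 = Mv₀ = (2·1 + 0·1 + 1·1; 4·1 + 5·1 + 7·1; (-4)·1 + 0·1 + 7·1) = (3, 16, 3)
w2 = Mw1 = (2·3 + 0·16 + 1·3; 4·3 + 5·16 + 7·3; (-4)·3 + 0·16 + 7·3) = (9, 113, 9)
The requested component of w2 is 113.

113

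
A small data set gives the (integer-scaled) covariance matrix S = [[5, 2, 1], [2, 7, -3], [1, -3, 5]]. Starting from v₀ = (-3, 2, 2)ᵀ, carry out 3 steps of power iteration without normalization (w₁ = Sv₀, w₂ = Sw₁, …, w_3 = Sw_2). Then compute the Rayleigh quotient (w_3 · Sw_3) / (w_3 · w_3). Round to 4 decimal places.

w1 = Sv₀ = (5·(-3) + 2·2 + 1·2; 2·(-3) + 7·2 + (-3)·2; 1·(-3) + (-3)·2 + 5·2) = (-9, 2, 1)
w2 = Sw1 = (5·(-9) + 2·2 + 1·1; 2·(-9) + 7·2 + (-3)·1; 1·(-9) + (-3)·2 + 5·1) = (-40, -7, -10)
w3 = Sw2 = (-224, -99, -69)
Sw3 = (-1387, -934, -272)
w3·Sw3 = (-224)·(-1387) + (-99)·(-934) + (-69)·(-272) = 421922; w3·w3 = (-224)·(-224) + (-99)·(-99) + (-69)·(-69) = 64738
λ ≈ 421922/64738 = 6.5174

λ ≈ 6.5174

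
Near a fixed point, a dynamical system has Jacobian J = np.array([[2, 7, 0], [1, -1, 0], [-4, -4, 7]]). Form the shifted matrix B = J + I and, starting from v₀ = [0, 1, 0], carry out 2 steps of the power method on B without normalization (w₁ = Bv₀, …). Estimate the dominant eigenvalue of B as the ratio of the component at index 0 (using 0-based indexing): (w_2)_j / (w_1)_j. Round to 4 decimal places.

μ ≈ 3.0000

B = J + I has rows (3, 7, 0); (1, 0, 0); (-4, -4, 8)
w1 = Bv₀ = (3·0 + 7·1 + 0·0; 1·0 + 0·1 + 0·0; (-4)·0 + (-4)·1 + 8·0) = (7, 0, -4)
w2 = Bw1 = (3·7 + 7·0 + 0·(-4); 1·7 + 0·0 + 0·(-4); (-4)·7 + (-4)·0 + 8·(-4)) = (21, 7, -60)
Ratio: 21/7 = 3.0000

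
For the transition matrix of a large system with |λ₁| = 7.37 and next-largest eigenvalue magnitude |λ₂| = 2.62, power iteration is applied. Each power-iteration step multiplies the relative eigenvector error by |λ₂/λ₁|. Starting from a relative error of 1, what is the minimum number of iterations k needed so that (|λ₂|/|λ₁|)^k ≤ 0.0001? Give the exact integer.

9

|λ₂/λ₁| = 2.62/7.37 = 0.35550
Need k ≥ ln(0.0001) / ln(0.35550) = -9.2103 / -1.0342 ≈ 8.905
Smallest integer k satisfying the bound: 9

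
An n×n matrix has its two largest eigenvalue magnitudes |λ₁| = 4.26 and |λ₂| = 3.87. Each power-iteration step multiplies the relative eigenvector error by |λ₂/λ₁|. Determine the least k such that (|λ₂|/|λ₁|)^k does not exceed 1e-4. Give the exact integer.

|λ₂/λ₁| = 3.87/4.26 = 0.90845
Need k ≥ ln(1e-4) / ln(0.90845) = -9.2103 / -0.0960 ≈ 95.926
Smallest integer k satisfying the bound: 96

96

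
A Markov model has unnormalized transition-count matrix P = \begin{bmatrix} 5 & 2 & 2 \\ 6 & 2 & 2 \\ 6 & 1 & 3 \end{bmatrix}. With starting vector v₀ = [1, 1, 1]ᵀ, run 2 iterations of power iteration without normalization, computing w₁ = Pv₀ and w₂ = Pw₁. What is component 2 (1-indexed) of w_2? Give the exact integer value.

w1 = Pv₀ = (9, 10, 10)
w2 = Pw1 = (85, 94, 94)
The requested component of w2 is 94.

94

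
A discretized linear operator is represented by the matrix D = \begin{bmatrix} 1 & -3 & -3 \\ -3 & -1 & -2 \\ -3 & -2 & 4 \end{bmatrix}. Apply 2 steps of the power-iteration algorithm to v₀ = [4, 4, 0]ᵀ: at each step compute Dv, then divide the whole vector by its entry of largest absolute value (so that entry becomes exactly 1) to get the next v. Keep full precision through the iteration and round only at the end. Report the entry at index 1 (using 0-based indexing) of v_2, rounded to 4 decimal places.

Dv0 = (-8.00000, -16.00000, -20.00000); divide by -20.00000 → v1 = (0.40000, 0.80000, 1.00000)
Dv1 = (-5.00000, -4.00000, 1.20000); divide by -5.00000 → v2 = (1.00000, 0.80000, -0.24000)
Requested entry of v2: 80/100 = 0.8000

0.8000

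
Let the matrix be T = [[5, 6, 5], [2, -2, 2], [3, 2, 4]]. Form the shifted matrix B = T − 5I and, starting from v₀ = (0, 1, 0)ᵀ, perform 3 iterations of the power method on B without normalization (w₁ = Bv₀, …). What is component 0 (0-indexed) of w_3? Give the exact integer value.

B = T − 5I has rows (0, 6, 5); (2, -7, 2); (3, 2, -1)
w1 = Bv₀ = (0·0 + 6·1 + 5·0; 2·0 + (-7)·1 + 2·0; 3·0 + 2·1 + (-1)·0) = (6, -7, 2)
w2 = Bw1 = (0·6 + 6·(-7) + 5·2; 2·6 + (-7)·(-7) + 2·2; 3·6 + 2·(-7) + (-1)·2) = (-32, 65, 2)
w3 = Bw2 = (400, -515, 32)
Requested component of w3: 400

400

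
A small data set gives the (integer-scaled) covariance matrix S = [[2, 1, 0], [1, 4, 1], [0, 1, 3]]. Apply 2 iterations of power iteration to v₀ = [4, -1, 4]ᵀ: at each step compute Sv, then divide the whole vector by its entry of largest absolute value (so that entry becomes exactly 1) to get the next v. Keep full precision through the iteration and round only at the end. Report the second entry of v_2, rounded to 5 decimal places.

0.91892

Sv0 = (7.000000, 4.000000, 11.000000); divide by 11.000000 → v1 = (0.636364, 0.363636, 1.000000)
Sv1 = (1.636364, 3.090909, 3.363636); divide by 3.363636 → v2 = (0.486486, 0.918919, 1.000000)
Requested entry of v2: 34/37 = 0.91892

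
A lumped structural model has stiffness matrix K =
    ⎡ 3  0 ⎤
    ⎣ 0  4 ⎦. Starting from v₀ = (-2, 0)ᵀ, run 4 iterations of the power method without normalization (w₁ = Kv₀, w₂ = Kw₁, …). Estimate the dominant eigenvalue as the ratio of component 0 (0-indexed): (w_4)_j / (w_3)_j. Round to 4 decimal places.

w1 = Kv₀ = (3·(-2) + 0·0; 0·(-2) + 4·0) = (-6, 0)
w2 = Kw1 = (3·(-6) + 0·0; 0·(-6) + 4·0) = (-18, 0)
w3 = Kw2 = (-54, 0)
w4 = Kw3 = (-162, 0)
Ratio at component: -162 / -54 = 3.0000

λ ≈ 3.0000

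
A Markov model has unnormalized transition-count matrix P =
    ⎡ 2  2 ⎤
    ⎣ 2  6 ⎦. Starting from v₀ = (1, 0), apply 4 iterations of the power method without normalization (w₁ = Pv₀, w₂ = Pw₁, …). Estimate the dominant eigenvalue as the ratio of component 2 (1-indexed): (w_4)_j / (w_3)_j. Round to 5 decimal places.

w1 = Pv₀ = (2·1 + 2·0; 2·1 + 6·0) = (2, 2)
w2 = Pw1 = (2·2 + 2·2; 2·2 + 6·2) = (8, 16)
w3 = Pw2 = (48, 112)
w4 = Pw3 = (320, 768)
Ratio at component: 768 / 112 = 6.85714

λ ≈ 6.85714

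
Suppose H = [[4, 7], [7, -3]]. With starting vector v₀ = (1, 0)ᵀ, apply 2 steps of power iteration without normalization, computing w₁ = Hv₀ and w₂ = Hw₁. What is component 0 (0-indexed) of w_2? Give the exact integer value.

65

w1 = Hv₀ = (4·1 + 7·0; 7·1 + (-3)·0) = (4, 7)
w2 = Hw1 = (4·4 + 7·7; 7·4 + (-3)·7) = (65, 7)
The requested component of w2 is 65.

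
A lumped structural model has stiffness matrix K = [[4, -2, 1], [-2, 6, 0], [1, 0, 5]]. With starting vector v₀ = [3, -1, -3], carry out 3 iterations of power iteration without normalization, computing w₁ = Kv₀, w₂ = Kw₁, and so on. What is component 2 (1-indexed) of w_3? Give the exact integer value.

-676

w1 = Kv₀ = (4·3 + (-2)·(-1) + 1·(-3); (-2)·3 + 6·(-1) + 0·(-3); 1·3 + 0·(-1) + 5·(-3)) = (11, -12, -12)
w2 = Kw1 = (4·11 + (-2)·(-12) + 1·(-12); (-2)·11 + 6·(-12) + 0·(-12); 1·11 + 0·(-12) + 5·(-12)) = (56, -94, -49)
w3 = Kw2 = (363, -676, -189)
The requested component of w3 is -676.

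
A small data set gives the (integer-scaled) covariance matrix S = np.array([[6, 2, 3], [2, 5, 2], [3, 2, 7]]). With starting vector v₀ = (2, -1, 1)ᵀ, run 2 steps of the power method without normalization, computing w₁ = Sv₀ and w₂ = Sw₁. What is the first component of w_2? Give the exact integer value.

w1 = Sv₀ = (6·2 + 2·(-1) + 3·1; 2·2 + 5·(-1) + 2·1; 3·2 + 2·(-1) + 7·1) = (13, 1, 11)
w2 = Sw1 = (6·13 + 2·1 + 3·11; 2·13 + 5·1 + 2·11; 3·13 + 2·1 + 7·11) = (113, 53, 118)
The requested component of w2 is 113.

113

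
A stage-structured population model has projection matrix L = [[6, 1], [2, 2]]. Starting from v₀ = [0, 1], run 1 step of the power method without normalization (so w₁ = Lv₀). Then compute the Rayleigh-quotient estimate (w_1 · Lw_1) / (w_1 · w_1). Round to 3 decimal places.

λ ≈ 4.000

w1 = Lv₀ = (6·0 + 1·1; 2·0 + 2·1) = (1, 2)
Lw1 = (8, 6)
w1·Lw1 = 1·8 + 2·6 = 20; w1·w1 = 1·1 + 2·2 = 5
λ ≈ 20/5 = 4.000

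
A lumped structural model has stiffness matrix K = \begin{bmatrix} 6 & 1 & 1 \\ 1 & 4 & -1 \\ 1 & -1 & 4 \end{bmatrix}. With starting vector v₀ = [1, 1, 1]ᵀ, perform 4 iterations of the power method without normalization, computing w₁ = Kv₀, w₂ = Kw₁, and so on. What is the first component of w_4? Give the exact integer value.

w1 = Kv₀ = (6·1 + 1·1 + 1·1; 1·1 + 4·1 + (-1)·1; 1·1 + (-1)·1 + 4·1) = (8, 4, 4)
w2 = Kw1 = (6·8 + 1·4 + 1·4; 1·8 + 4·4 + (-1)·4; 1·8 + (-1)·4 + 4·4) = (56, 20, 20)
w3 = Kw2 = (376, 116, 116)
w4 = Kw3 = (2488, 724, 724)
The requested component of w4 is 2488.

2488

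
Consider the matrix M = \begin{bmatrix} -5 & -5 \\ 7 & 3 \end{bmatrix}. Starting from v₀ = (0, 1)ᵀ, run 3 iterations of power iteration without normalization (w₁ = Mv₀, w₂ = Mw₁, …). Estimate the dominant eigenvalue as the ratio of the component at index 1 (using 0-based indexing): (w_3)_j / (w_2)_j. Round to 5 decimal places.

λ ≈ 0.30769

w1 = Mv₀ = ((-5)·0 + (-5)·1; 7·0 + 3·1) = (-5, 3)
w2 = Mw1 = ((-5)·(-5) + (-5)·3; 7·(-5) + 3·3) = (10, -26)
w3 = Mw2 = (80, -8)
Ratio at component: -8 / -26 = 0.30769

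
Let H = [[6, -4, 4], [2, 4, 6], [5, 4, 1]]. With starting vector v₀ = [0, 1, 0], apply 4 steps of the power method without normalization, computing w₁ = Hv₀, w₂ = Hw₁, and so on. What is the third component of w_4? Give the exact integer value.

-1032

w1 = Hv₀ = (-4, 4, 4)
w2 = Hw1 = (-24, 32, 0)
w3 = Hw2 = (-272, 80, 8)
w4 = Hw3 = (-1920, -176, -1032)
The requested component of w4 is -1032.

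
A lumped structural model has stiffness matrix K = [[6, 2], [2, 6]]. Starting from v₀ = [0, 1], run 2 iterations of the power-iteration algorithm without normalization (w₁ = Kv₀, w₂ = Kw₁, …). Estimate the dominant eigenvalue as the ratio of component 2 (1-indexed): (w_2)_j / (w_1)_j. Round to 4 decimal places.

6.6667

w1 = Kv₀ = (6·0 + 2·1; 2·0 + 6·1) = (2, 6)
w2 = Kw1 = (6·2 + 2·6; 2·2 + 6·6) = (24, 40)
Ratio at component: 40 / 6 = 6.6667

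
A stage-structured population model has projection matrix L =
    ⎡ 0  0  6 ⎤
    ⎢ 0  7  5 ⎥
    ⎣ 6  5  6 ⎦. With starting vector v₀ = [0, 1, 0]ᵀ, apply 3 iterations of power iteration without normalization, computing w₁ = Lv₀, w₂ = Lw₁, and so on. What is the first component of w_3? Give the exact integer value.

w1 = Lv₀ = (0·0 + 0·1 + 6·0; 0·0 + 7·1 + 5·0; 6·0 + 5·1 + 6·0) = (0, 7, 5)
w2 = Lw1 = (0·0 + 0·7 + 6·5; 0·0 + 7·7 + 5·5; 6·0 + 5·7 + 6·5) = (30, 74, 65)
w3 = Lw2 = (390, 843, 940)
The requested component of w3 is 390.

390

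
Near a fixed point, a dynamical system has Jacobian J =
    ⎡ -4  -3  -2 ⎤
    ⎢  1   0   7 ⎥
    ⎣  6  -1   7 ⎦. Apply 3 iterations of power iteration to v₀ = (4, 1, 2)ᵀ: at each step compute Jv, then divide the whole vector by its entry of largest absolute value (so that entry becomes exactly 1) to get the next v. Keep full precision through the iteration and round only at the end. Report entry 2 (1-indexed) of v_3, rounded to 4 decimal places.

-0.8896

Jv0 = (-23.00000, 18.00000, 37.00000); divide by 37.00000 → v1 = (-0.62162, 0.48649, 1.00000)
Jv1 = (-0.97297, 6.37838, 2.78378); divide by 6.37838 → v2 = (-0.15254, 1.00000, 0.43644)
Jv2 = (-3.26271, 2.90254, 1.13983); divide by -3.26271 → v3 = (1.00000, -0.88961, -0.34935)
Requested entry of v3: 685/-770 = -0.8896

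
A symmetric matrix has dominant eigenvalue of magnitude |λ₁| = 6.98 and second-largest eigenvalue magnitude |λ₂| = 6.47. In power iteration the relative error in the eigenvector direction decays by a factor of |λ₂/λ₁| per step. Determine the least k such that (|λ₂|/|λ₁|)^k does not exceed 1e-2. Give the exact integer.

61

|λ₂/λ₁| = 6.47/6.98 = 0.92693
Need k ≥ ln(1e-2) / ln(0.92693) = -4.6052 / -0.0759 ≈ 60.696
Smallest integer k satisfying the bound: 61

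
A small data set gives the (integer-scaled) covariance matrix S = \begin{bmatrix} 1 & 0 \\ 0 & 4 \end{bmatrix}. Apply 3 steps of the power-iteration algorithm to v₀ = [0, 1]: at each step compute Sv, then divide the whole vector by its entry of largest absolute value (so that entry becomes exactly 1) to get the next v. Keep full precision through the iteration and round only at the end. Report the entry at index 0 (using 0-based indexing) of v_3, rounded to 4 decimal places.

Sv0 = (0.00000, 4.00000); divide by 4.00000 → v1 = (0.00000, 1.00000)
Sv1 = (0.00000, 4.00000); divide by 4.00000 → v2 = (0.00000, 1.00000)
Sv2 = (0.00000, 4.00000); divide by 4.00000 → v3 = (0.00000, 1.00000)
Requested entry of v3: 0/64 = 0.0000

0.0000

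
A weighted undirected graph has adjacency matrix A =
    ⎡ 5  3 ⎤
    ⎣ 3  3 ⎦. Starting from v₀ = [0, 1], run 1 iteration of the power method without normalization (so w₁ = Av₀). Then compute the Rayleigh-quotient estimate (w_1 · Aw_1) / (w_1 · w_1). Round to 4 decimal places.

λ ≈ 7.0000

w1 = Av₀ = (5·0 + 3·1; 3·0 + 3·1) = (3, 3)
Aw1 = (24, 18)
w1·Aw1 = 3·24 + 3·18 = 126; w1·w1 = 3·3 + 3·3 = 18
λ ≈ 126/18 = 7.0000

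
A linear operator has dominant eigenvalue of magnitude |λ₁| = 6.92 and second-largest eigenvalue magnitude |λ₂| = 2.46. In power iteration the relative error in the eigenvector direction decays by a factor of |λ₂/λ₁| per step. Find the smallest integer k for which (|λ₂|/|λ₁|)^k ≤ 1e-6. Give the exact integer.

14

|λ₂/λ₁| = 2.46/6.92 = 0.35549
Need k ≥ ln(1e-6) / ln(0.35549) = -13.8155 / -1.0343 ≈ 13.358
Smallest integer k satisfying the bound: 14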